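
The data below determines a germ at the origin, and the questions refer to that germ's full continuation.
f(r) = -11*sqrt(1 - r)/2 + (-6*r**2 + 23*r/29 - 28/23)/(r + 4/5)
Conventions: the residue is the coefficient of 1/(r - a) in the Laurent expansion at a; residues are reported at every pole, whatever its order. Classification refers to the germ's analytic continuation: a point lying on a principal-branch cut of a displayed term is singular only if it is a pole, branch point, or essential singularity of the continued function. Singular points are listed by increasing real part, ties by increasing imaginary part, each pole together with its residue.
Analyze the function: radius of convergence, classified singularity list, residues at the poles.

Denominator factor (r + 4/5): pole of order 1 at -4/5, modulus 4/5.
Branch term (-11/2)*sqrt(1 - r/(1)): its argument vanishes at r = 1, a square-root branch point, modulus 1.
The radius of convergence is the smallest modulus among the singular points: 4/5.
The branch term is analytic at -4/5 and contributes nothing to the residue; only the rational part matters.
At the order-1 pole -4/5 set g(r) = (r - (-4/5))*(rational part) = -6*r**2 + 23*r/29 - 28/23.
Simple pole: residue = g(a) at a = -4/5, which is -94912/16675.
List the singular points by increasing real part (a conjugate pair: the negative imaginary part first).

Radius of convergence at 0: 4/5.
At -4/5: a pole of order 1; residue -94912/16675.
At 1: an algebraic (square-root) branch point.


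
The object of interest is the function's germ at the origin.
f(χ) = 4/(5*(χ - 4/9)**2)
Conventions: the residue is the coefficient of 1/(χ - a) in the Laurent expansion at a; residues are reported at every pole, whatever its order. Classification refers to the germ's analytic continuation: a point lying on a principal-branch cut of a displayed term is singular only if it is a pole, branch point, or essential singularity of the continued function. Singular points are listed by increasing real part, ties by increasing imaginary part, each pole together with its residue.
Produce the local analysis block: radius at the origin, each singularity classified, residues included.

Radius of convergence at 0: 4/9.
At 4/9: a pole of order 2; residue 0.

Denominator factor (χ - 4/9)^2: pole of order 2 at 4/9, modulus 4/9.
The radius of convergence is the smallest modulus among the singular points: 4/9.
At the order-2 pole 4/9 set g(χ) = (χ - (4/9))^2*f(χ) = 4/5.
Order-2 pole: residue = g'(a); g'(4/9) = 0, so the residue is 0.


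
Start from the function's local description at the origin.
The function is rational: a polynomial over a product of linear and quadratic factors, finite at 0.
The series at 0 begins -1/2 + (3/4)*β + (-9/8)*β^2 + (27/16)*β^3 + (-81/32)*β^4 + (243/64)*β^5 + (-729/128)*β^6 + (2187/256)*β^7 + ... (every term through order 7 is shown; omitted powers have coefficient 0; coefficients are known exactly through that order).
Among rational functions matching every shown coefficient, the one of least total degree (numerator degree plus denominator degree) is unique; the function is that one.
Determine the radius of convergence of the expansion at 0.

No rational of total degree below 1 reproduces all 8 coefficients; solving the [0/1] Pade equations on them gives f(β) = -1/(3*(β + 2/3)), whose expansion matches every shown term.
Denominator factor (β + 2/3): pole of order 1 at -2/3, modulus 2/3.
The radius of convergence is the smallest modulus among the singular points: 2/3.

The radius of convergence is 2/3.


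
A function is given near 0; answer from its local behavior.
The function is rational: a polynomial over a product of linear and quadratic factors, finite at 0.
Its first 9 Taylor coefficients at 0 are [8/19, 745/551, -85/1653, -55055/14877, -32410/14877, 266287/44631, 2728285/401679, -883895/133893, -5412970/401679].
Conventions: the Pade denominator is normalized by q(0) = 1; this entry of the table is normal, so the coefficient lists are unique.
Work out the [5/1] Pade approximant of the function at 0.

The Pade approximant has numerator coefficients [8/19, 8665355/9928701, -10347170/6505011, -2061218080/565935957, 10361782235/5093423613, 43021430851/5093423613]; denominator coefficients [1, -389755/342369].

Taylor coefficients needed (read off): a_0 = 8/19, a_1 = 745/551, a_2 = -85/1653, a_3 = -55055/14877, a_4 = -32410/14877, a_5 = 266287/44631, a_6 = 2728285/401679.
Write the denominator as Q(h) = 1 + q1*h. Requiring Q*f - P = O(h^7) with deg P <= 5 kills the coefficients of h^6..h^6 in Q*f:
  h^6: a_6 + q1*a_5 = 0, i.e. 2728285/401679 + (266287/44631)*q1 = 0.
Solving this linear system: q1 = -389755/342369.
The numerator is Q*f truncated at degree 5: P0 = a_0 = 8/19; P1 = a_1 + q1*a_0 = 8665355/9928701; P2 = a_2 + q1*a_1 = -10347170/6505011; P3 = a_3 + q1*a_2 = -2061218080/565935957; P4 = a_4 + q1*a_3 = 10361782235/5093423613; P5 = a_5 + q1*a_4 = 43021430851/5093423613.


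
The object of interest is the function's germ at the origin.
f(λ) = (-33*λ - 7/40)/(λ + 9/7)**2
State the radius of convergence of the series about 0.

Denominator factor (λ + 9/7)^2: pole of order 2 at -9/7, modulus 9/7.
The radius of convergence is the smallest modulus among the singular points: 9/7.

The radius of convergence is 9/7.


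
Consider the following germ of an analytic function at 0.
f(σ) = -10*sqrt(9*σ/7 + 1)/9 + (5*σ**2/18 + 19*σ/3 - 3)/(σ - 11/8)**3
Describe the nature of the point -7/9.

The term (-10/9)*sqrt(1 - σ/(-7/9)) has argument 1 - -7/9/(-7/9) = 0 at -7/9: a square-root (algebraic, two-sheeted) branch point; the remaining terms are analytic or single-valued there.

The point is an algebraic (square-root) branch point.


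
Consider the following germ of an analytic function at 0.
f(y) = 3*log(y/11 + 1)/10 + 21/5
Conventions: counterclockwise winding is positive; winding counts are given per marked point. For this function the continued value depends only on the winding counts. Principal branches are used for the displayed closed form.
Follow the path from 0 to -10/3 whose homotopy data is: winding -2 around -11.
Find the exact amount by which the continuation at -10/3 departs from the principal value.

The rational part is single-valued and drops out of the difference; each branch term changes only by its own monodromy.
(3/10)*log(1 - y/(-11)): each positive loop around -11 adds 2*pi*i to the log, so winding -2 contributes (3/10)*(-2)*2*pi*i = -(6/5)*pi*i.
Summing the contributions at y = -10/3 gives -(6/5)*pi*i.

Continued minus principal equals -(6/5)*pi*i.


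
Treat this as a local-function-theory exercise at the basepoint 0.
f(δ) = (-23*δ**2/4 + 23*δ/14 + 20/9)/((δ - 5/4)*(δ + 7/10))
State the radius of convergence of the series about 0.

The radius of convergence is 7/10.

Denominator factor (δ + 7/10): pole of order 1 at -7/10, modulus 7/10.
Denominator factor (δ - 5/4): pole of order 1 at 5/4, modulus 5/4.
The radius of convergence is the smallest modulus among the singular points: 7/10.


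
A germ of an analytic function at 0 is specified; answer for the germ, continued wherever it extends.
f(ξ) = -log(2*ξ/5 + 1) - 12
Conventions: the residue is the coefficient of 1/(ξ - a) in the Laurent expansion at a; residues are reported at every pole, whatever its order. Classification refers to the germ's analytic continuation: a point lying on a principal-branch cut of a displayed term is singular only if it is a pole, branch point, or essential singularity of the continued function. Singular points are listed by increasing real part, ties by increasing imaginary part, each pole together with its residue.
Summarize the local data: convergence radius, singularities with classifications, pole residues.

Radius of convergence at 0: 5/2.
At -5/2: a logarithmic branch point.

Branch term (-1)*log(1 - ξ/(-5/2)): its argument vanishes at ξ = -5/2, a logarithmic branch point, modulus 5/2.
The radius of convergence is the smallest modulus among the singular points: 5/2.


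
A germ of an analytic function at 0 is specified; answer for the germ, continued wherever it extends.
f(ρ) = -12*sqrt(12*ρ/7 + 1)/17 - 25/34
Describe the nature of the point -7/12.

The term (-12/17)*sqrt(1 - ρ/(-7/12)) has argument 1 - -7/12/(-7/12) = 0 at -7/12: a square-root (algebraic, two-sheeted) branch point; the remaining terms are analytic or single-valued there.

The point is an algebraic (square-root) branch point.


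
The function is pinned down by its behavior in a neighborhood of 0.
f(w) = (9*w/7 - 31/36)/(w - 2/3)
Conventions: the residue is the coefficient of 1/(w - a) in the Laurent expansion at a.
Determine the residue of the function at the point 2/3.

At the order-1 pole 2/3 set g(w) = (w - (2/3))*f(w) = 9*w/7 - 31/36.
Simple pole: residue = g(a) at a = 2/3, which is -1/252.

The residue is -1/252.


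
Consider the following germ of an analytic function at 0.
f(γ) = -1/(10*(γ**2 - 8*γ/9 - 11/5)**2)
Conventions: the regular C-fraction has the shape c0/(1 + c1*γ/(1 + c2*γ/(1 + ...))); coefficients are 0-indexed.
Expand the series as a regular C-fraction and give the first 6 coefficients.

The regular C-fraction coefficients are [-5/242, 80/99, 731/792, -819481/578952, 219880980/599040611, 145308180/374502817].

Taylor coefficients (expand at 0): a_0 = -5/242, a_1 = 200/11979, a_2 = -11425/395307, a_3 = 3313000/117406179, a_4 = -789385375/23246423442, a_5 = 13202810000/383565986793.
c0 = a_0 = -5/242. Peel one level at a time: if S = 1 + c*γ/S' with S'(0) = 1, then c is the γ-coefficient of S and S' = c*γ/(S - 1).
S_1 = c0/f = 1 + (80/99)*γ + (-7310/9801)*γ^2 + ...; c1 = 80/99.
S_2 = c1*γ/(S_1 - 1) = 1 + (731/792)*γ + (819481/627264)*γ^2 + ...; c2 = 731/792.
S_3 = c2*γ/(S_2 - 1) = 1 + (-819481/578952)*γ + (555255/1068722)*γ^2 + ...; c3 = -819481/578952.
S_4 = c3*γ/(S_3 - 1) = 1 + (219880980/599040611)*γ + (-95641009200/671549109361)*γ^2 + ...; c4 = 219880980/599040611.
S_5 = c4*γ/(S_4 - 1) = 1 + (145308180/374502817)*γ + ...; c5 = 145308180/374502817.


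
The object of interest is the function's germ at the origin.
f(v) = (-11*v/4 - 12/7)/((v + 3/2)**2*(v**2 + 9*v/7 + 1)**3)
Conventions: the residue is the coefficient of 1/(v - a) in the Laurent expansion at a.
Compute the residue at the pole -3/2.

The residue is 5386864/1874161.


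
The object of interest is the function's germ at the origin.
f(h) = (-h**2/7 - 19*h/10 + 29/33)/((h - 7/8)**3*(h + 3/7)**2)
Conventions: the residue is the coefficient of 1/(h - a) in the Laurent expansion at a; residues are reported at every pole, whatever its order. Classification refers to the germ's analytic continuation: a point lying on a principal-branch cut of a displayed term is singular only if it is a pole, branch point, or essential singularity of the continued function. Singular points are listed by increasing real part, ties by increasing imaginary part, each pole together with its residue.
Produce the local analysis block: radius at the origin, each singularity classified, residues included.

Radius of convergence at 0: 3/7.
At -3/7: a pole of order 2; residue -1451410688/1561903255.
At 7/8: a pole of order 3; residue 1451410688/1561903255.

Denominator factor (h - 7/8)^3: pole of order 3 at 7/8, modulus 7/8.
Denominator factor (h + 3/7)^2: pole of order 2 at -3/7, modulus 3/7.
The radius of convergence is the smallest modulus among the singular points: 3/7.
At the order-2 pole -3/7 set g(h) = (h - (-3/7))^2*f(h) = (-h**2/7 - 19*h/10 + 29/33)/(h - 7/8)**3.
Order-2 pole: residue = g'(a); g'(-3/7) = -1451410688/1561903255, so the residue is -1451410688/1561903255.
At the order-3 pole 7/8 set g(h) = (h - (7/8))^3*f(h) = (-h**2/7 - 19*h/10 + 29/33)/(h + 3/7)**2.
Order-3 pole: residue = g''(a)/2; g''(7/8) = 2902821376/1561903255, so the residue is 1451410688/1561903255.
List the singular points by increasing real part (a conjugate pair: the negative imaginary part first).


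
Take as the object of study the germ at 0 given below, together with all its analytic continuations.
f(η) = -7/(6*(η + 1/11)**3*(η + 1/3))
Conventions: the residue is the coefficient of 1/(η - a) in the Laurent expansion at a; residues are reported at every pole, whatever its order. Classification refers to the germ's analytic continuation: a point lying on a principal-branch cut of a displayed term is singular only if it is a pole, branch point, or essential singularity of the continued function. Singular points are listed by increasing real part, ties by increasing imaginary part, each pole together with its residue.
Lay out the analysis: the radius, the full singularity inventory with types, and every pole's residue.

Radius of convergence at 0: 1/11.
At -1/3: a pole of order 1; residue 83853/1024.
At -1/11: a pole of order 3; residue -83853/1024.

Denominator factor (η + 1/3): pole of order 1 at -1/3, modulus 1/3.
Denominator factor (η + 1/11)^3: pole of order 3 at -1/11, modulus 1/11.
The radius of convergence is the smallest modulus among the singular points: 1/11.
At the order-1 pole -1/3 set g(η) = (η - (-1/3))*f(η) = -7/(6*(η + 1/11)**3).
Simple pole: residue = g(a) at a = -1/3, which is 83853/1024.
At the order-3 pole -1/11 set g(η) = (η - (-1/11))^3*f(η) = -7/(6*(η + 1/3)).
Order-3 pole: residue = g''(a)/2; g''(-1/11) = -83853/512, so the residue is -83853/1024.
List the singular points by increasing real part (a conjugate pair: the negative imaginary part first).


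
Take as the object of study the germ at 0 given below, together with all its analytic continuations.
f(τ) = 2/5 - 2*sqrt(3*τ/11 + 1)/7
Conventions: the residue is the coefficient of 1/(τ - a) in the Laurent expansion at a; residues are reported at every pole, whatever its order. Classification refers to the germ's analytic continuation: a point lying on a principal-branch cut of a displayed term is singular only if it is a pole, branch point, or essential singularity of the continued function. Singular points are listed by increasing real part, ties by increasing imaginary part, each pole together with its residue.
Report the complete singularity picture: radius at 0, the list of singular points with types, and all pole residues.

Radius of convergence at 0: 11/3.
At -11/3: an algebraic (square-root) branch point.

Branch term (-2/7)*sqrt(1 - τ/(-11/3)): its argument vanishes at τ = -11/3, a square-root branch point, modulus 11/3.
The radius of convergence is the smallest modulus among the singular points: 11/3.


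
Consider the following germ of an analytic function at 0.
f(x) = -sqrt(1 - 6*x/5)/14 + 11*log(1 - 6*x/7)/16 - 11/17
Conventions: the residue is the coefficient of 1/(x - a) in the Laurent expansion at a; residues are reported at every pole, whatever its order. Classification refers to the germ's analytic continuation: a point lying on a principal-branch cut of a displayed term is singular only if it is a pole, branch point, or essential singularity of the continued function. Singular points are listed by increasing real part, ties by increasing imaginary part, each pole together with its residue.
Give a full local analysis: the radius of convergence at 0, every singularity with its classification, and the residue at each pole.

Branch term (-1/14)*sqrt(1 - x/(5/6)): its argument vanishes at x = 5/6, a square-root branch point, modulus 5/6.
Branch term (11/16)*log(1 - x/(7/6)): its argument vanishes at x = 7/6, a logarithmic branch point, modulus 7/6.
The radius of convergence is the smallest modulus among the singular points: 5/6.
List the singular points by increasing real part (a conjugate pair: the negative imaginary part first).

Radius of convergence at 0: 5/6.
At 5/6: an algebraic (square-root) branch point.
At 7/6: a logarithmic branch point.


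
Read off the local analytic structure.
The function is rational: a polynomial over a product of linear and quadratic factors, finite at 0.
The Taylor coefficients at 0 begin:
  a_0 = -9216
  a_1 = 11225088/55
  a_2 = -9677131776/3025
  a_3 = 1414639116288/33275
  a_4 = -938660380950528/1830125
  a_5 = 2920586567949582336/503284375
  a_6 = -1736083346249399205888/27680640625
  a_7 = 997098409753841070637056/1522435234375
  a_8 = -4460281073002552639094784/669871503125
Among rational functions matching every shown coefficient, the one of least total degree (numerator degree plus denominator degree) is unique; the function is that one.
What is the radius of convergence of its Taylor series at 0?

No rational of total degree below 7 reproduces all 9 coefficients; solving the [0/7] Pade equations on them gives f(φ) = 33/((φ + 11/6)*(φ**2 - 9*φ/10 - 1/8)**3), whose expansion matches every shown term.
Denominator factor (φ**2 - 9*φ/10 - 1/8)^3: discriminant 131/100, real irrational roots 9/20 + (1/20)*sqrt(131) and 9/20 - (1/20)*sqrt(131); poles of order 3, moduli 9/20 + (1/20)*sqrt(131) and -9/20 + (1/20)*sqrt(131).
Denominator factor (φ + 11/6): pole of order 1 at -11/6, modulus 11/6.
The radius of convergence is the smallest modulus among the singular points: -9/20 + (1/20)*sqrt(131).

The radius of convergence is -9/20 + (1/20)*sqrt(131).


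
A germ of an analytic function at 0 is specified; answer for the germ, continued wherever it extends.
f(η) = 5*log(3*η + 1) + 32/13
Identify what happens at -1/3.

The term (5)*log(1 - η/(-1/3)) has argument 1 - -1/3/(-1/3) = 0 at -1/3: a logarithmic (infinitely-sheeted) branch point; the remaining terms are analytic or single-valued there.

The point is a logarithmic branch point.


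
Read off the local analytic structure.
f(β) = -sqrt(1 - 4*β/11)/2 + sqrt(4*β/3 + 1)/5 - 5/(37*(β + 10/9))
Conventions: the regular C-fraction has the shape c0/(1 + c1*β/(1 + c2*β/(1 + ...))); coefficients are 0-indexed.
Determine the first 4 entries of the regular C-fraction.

Taylor coefficients (expand at 0): a_0 = -78/185, a_1 = 8149/24420, a_2 = -1085441/8058600, a_3 = 318573857/2659338000.
c0 = a_0 = -78/185. Peel one level at a time: if S = 1 + c*β/S' with S'(0) = 1, then c is the β-coefficient of S and S' = c*β/(S - 1).
S_1 = c0/f = 1 + (8149/10296)*β + (162702209/530038080)*β^2 + ...; c1 = 8149/10296.
S_2 = c1*β/(S_1 - 1) = 1 + (-5610421/14465880)*β + (-12223070657/62341683525)*β^2 + ...; c2 = -5610421/14465880.
S_3 = c2*β/(S_2 - 1) = 1 + (-34356739144/67961152435)*β + ...; c3 = -34356739144/67961152435.

The regular C-fraction coefficients are [-78/185, 8149/10296, -5610421/14465880, -34356739144/67961152435].


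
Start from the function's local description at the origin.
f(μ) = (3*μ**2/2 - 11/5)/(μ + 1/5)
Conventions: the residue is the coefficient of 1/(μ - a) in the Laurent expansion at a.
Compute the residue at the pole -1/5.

The residue is -107/50.

At the order-1 pole -1/5 set g(μ) = (μ - (-1/5))*f(μ) = 3*μ**2/2 - 11/5.
Simple pole: residue = g(a) at a = -1/5, which is -107/50.


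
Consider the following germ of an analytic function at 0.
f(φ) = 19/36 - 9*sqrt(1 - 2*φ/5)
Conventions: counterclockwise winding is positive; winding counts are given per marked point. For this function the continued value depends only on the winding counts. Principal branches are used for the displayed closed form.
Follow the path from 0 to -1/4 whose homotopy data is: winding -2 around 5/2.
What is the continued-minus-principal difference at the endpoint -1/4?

The rational part is single-valued and drops out of the difference; each branch term changes only by its own monodromy.
(-9)*sqrt(1 - φ/(5/2)): winding -2 is even, the square root returns to the same sheet, contribution 0.
Summing the contributions at φ = -1/4 gives 0.

Continued minus principal equals 0.


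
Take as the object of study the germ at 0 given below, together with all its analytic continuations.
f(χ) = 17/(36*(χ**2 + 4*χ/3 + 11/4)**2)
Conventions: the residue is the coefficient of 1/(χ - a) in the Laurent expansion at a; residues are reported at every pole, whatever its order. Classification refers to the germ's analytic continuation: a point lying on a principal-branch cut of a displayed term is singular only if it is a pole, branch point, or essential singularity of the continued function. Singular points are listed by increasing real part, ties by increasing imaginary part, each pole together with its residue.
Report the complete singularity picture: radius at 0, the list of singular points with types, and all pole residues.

Denominator factor (χ**2 + 4*χ/3 + 11/4)^2: discriminant -83/9, complex-conjugate roots (-2/3) + ((1/6)*sqrt(83))*i and (-2/3) - ((1/6)*sqrt(83))*i; poles of order 2, moduli (1/2)*sqrt(11) and (1/2)*sqrt(11).
The radius of convergence is the smallest modulus among the singular points: (1/2)*sqrt(11).
The factor χ**2 + 4*χ/3 + 11/4 splits as (χ - a)(χ - a') with a = (-2/3) - ((1/6)*sqrt(83))*i, a' = (-2/3) + ((1/6)*sqrt(83))*i. At the order-2 pole a set g(χ) = (χ - a)^2*f(χ) = [17/36] / (χ - a')^2.
Order-2 pole: residue = g'(a); g'((-2/3) - ((1/6)*sqrt(83))*i) = ((51/13778)*sqrt(83))*i, so the residue is ((51/13778)*sqrt(83))*i.
The factor χ**2 + 4*χ/3 + 11/4 splits as (χ - a)(χ - a') with a = (-2/3) + ((1/6)*sqrt(83))*i, a' = (-2/3) - ((1/6)*sqrt(83))*i. At the order-2 pole a set g(χ) = (χ - a)^2*f(χ) = [17/36] / (χ - a')^2.
Order-2 pole: residue = g'(a); g'((-2/3) + ((1/6)*sqrt(83))*i) = -((51/13778)*sqrt(83))*i, so the residue is -((51/13778)*sqrt(83))*i.
List the singular points by increasing real part (a conjugate pair: the negative imaginary part first).

Radius of convergence at 0: (1/2)*sqrt(11).
At (-2/3) - ((1/6)*sqrt(83))*i: a pole of order 2; residue ((51/13778)*sqrt(83))*i.
At (-2/3) + ((1/6)*sqrt(83))*i: a pole of order 2; residue -((51/13778)*sqrt(83))*i.


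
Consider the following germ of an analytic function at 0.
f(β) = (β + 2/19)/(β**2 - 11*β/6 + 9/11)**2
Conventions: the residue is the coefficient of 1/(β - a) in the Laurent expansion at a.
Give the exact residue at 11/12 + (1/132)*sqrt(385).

The factor β**2 - 11*β/6 + 9/11 splits as (β - a)(β - a') with a = 11/12 + (1/132)*sqrt(385), a' = 11/12 - (1/132)*sqrt(385). At the order-2 pole a set g(β) = (β - a)^2*f(β) = [β + 2/19] / (β - a')^2.
Order-2 pole: residue = g'(a); g'(11/12 + (1/132)*sqrt(385)) = -(92268/23275)*sqrt(385), so the residue is -(92268/23275)*sqrt(385).

The residue is -(92268/23275)*sqrt(385).


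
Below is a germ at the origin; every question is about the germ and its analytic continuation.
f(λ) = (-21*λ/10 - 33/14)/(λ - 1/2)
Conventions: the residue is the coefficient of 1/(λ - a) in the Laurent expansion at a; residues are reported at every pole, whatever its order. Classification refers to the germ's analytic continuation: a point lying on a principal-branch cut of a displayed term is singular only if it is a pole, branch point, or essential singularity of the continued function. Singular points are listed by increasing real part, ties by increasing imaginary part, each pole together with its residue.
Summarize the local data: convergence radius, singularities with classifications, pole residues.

Denominator factor (λ - 1/2): pole of order 1 at 1/2, modulus 1/2.
The radius of convergence is the smallest modulus among the singular points: 1/2.
At the order-1 pole 1/2 set g(λ) = (λ - (1/2))*f(λ) = -21*λ/10 - 33/14.
Simple pole: residue = g(a) at a = 1/2, which is -477/140.

Radius of convergence at 0: 1/2.
At 1/2: a pole of order 1; residue -477/140.


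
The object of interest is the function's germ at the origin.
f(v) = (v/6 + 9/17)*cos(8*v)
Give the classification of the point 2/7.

There is no denominator, hence no pole anywhere.
The factor cos(8*v) is entire.
So the germ continues analytically to 2/7.

The point is a regular point.


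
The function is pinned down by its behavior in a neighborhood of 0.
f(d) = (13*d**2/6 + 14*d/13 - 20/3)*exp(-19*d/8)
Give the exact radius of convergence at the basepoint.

The radius of convergence is infinite.

The factor exp(-19*d/8) is entire and contributes no finite singular point.
The polynomial part has no poles.
No finite singular points: the Taylor series at 0 converges everywhere.


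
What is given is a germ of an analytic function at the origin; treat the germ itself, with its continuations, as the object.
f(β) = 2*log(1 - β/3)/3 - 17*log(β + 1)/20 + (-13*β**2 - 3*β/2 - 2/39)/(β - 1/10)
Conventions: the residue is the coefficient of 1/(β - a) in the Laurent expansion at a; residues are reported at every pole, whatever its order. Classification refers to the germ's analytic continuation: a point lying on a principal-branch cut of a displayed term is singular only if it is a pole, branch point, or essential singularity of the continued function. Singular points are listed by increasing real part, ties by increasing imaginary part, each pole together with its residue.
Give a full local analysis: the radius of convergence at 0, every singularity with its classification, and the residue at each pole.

Denominator factor (β - 1/10): pole of order 1 at 1/10, modulus 1/10.
Branch term (-17/20)*log(1 - β/(-1)): its argument vanishes at β = -1, a logarithmic branch point, modulus 1.
Branch term (2/3)*log(1 - β/(3)): its argument vanishes at β = 3, a logarithmic branch point, modulus 3.
The radius of convergence is the smallest modulus among the singular points: 1/10.
The branch terms are analytic at 1/10 and contribute nothing to the residue; only the rational part matters.
At the order-1 pole 1/10 set g(β) = (β - (1/10))*(rational part) = -13*β**2 - 3*β/2 - 2/39.
Simple pole: residue = g(a) at a = 1/10, which is -323/975.
List the singular points by increasing real part (a conjugate pair: the negative imaginary part first).

Radius of convergence at 0: 1/10.
At -1: a logarithmic branch point.
At 1/10: a pole of order 1; residue -323/975.
At 3: a logarithmic branch point.


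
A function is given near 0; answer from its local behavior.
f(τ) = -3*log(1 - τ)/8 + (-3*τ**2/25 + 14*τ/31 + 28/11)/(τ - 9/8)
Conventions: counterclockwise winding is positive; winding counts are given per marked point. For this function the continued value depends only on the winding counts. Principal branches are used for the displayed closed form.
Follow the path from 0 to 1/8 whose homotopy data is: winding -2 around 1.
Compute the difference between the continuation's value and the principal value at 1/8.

The rational part is single-valued and drops out of the difference; each branch term changes only by its own monodromy.
(-3/8)*log(1 - τ/(1)): each positive loop around 1 adds 2*pi*i to the log, so winding -2 contributes (-3/8)*(-2)*2*pi*i = (3/2)*pi*i.
Summing the contributions at τ = 1/8 gives (3/2)*pi*i.

Continued minus principal equals (3/2)*pi*i.


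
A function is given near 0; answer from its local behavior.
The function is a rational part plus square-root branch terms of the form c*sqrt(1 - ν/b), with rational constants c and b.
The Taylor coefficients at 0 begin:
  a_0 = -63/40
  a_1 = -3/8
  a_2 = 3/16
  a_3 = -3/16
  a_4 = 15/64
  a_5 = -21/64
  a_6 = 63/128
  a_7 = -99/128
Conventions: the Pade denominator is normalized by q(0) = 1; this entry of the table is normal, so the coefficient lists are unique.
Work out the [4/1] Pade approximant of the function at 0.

Taylor coefficients needed (read off): a_0 = -63/40, a_1 = -3/8, a_2 = 3/16, a_3 = -3/16, a_4 = 15/64, a_5 = -21/64.
Write the denominator as Q(ν) = 1 + q1*ν. Requiring Q*f - P = O(ν^6) with deg P <= 4 kills the coefficients of ν^5..ν^5 in Q*f:
  ν^5: a_5 + q1*a_4 = 0, i.e. -21/64 + (15/64)*q1 = 0.
Solving this linear system: q1 = 7/5.
The numerator is Q*f truncated at degree 4: P0 = a_0 = -63/40; P1 = a_1 + q1*a_0 = -129/50; P2 = a_2 + q1*a_1 = -27/80; P3 = a_3 + q1*a_2 = 3/40; P4 = a_4 + q1*a_3 = -9/320.

The Pade approximant has numerator coefficients [-63/40, -129/50, -27/80, 3/40, -9/320]; denominator coefficients [1, 7/5].


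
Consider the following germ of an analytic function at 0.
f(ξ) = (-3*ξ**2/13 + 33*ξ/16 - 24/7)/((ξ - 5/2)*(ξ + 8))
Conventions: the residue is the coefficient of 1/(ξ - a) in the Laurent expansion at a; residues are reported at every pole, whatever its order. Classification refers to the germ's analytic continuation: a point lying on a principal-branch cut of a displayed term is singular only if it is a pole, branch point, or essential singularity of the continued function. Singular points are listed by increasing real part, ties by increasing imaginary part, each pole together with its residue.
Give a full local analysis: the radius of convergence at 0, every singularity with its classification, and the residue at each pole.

Radius of convergence at 0: 5/2.
At -8: a pole of order 1; residue 2105/637.
At 5/2: a pole of order 1; residue 277/10192.

Denominator factor (ξ + 8): pole of order 1 at -8, modulus 8.
Denominator factor (ξ - 5/2): pole of order 1 at 5/2, modulus 5/2.
The radius of convergence is the smallest modulus among the singular points: 5/2.
At the order-1 pole -8 set g(ξ) = (ξ - (-8))*f(ξ) = (-3*ξ**2/13 + 33*ξ/16 - 24/7)/(ξ - 5/2).
Simple pole: residue = g(a) at a = -8, which is 2105/637.
At the order-1 pole 5/2 set g(ξ) = (ξ - (5/2))*f(ξ) = (-3*ξ**2/13 + 33*ξ/16 - 24/7)/(ξ + 8).
Simple pole: residue = g(a) at a = 5/2, which is 277/10192.
List the singular points by increasing real part (a conjugate pair: the negative imaginary part first).


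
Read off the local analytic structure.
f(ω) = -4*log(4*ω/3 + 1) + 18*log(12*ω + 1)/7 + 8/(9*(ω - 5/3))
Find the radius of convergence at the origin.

The radius of convergence is 1/12.

Denominator factor (ω - 5/3): pole of order 1 at 5/3, modulus 5/3.
Branch term (18/7)*log(1 - ω/(-1/12)): its argument vanishes at ω = -1/12, a logarithmic branch point, modulus 1/12.
Branch term (-4)*log(1 - ω/(-3/4)): its argument vanishes at ω = -3/4, a logarithmic branch point, modulus 3/4.
The radius of convergence is the smallest modulus among the singular points: 1/12.


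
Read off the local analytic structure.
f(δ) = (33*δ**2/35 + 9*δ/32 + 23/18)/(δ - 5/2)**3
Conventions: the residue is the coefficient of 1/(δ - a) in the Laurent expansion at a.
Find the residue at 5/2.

The residue is 33/35.

At the order-3 pole 5/2 set g(δ) = (δ - (5/2))^3*f(δ) = 33*δ**2/35 + 9*δ/32 + 23/18.
Order-3 pole: residue = g''(a)/2; g''(5/2) = 66/35, so the residue is 33/35.


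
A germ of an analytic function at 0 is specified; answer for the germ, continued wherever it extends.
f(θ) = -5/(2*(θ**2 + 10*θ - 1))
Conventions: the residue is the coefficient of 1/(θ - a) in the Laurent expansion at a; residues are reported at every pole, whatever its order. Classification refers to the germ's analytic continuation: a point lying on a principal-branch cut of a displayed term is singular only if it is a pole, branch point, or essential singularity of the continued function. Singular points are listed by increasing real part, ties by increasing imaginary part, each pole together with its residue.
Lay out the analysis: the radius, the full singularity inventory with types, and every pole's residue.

Denominator factor (θ**2 + 10*θ - 1): discriminant 104, real irrational roots -5 + sqrt(26) and -5 - sqrt(26); poles of order 1, moduli -5 + sqrt(26) and 5 + sqrt(26).
The radius of convergence is the smallest modulus among the singular points: -5 + sqrt(26).
The factor θ**2 + 10*θ - 1 splits as (θ - a)(θ - a') with a = -5 - sqrt(26), a' = -5 + sqrt(26). At the order-1 pole a set g(θ) = (θ - a)*f(θ) = [-5/2] / (θ - a').
Simple pole: residue = g(a) at a = -5 - sqrt(26), which is (5/104)*sqrt(26).
The factor θ**2 + 10*θ - 1 splits as (θ - a)(θ - a') with a = -5 + sqrt(26), a' = -5 - sqrt(26). At the order-1 pole a set g(θ) = (θ - a)*f(θ) = [-5/2] / (θ - a').
Simple pole: residue = g(a) at a = -5 + sqrt(26), which is -(5/104)*sqrt(26).
List the singular points by increasing real part (a conjugate pair: the negative imaginary part first).

Radius of convergence at 0: -5 + sqrt(26).
At -5 - sqrt(26): a pole of order 1; residue (5/104)*sqrt(26).
At -5 + sqrt(26): a pole of order 1; residue -(5/104)*sqrt(26).


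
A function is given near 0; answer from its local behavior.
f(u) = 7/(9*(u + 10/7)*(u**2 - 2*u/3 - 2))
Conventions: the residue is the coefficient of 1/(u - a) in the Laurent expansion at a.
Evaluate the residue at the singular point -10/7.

At the order-1 pole -10/7 set g(u) = (u - (-10/7))*f(u) = 7/(9*(u**2 - 2*u/3 - 2)).
Simple pole: residue = g(a) at a = -10/7, which is 343/438.

The residue is 343/438.


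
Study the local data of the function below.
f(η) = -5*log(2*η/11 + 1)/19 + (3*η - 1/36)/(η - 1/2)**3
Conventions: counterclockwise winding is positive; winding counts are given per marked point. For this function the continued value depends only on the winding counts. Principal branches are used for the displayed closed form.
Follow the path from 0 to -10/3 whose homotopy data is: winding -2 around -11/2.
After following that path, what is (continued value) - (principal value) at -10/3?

Continued minus principal equals (20/19)*pi*i.

The rational part is single-valued and drops out of the difference; each branch term changes only by its own monodromy.
(-5/19)*log(1 - η/(-11/2)): each positive loop around -11/2 adds 2*pi*i to the log, so winding -2 contributes (-5/19)*(-2)*2*pi*i = (20/19)*pi*i.
Summing the contributions at η = -10/3 gives (20/19)*pi*i.


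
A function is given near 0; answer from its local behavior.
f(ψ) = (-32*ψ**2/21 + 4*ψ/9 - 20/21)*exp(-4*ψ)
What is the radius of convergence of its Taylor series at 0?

The radius of convergence is infinite.

The factor exp(-4*ψ) is entire and contributes no finite singular point.
The polynomial part has no poles.
No finite singular points: the Taylor series at 0 converges everywhere.


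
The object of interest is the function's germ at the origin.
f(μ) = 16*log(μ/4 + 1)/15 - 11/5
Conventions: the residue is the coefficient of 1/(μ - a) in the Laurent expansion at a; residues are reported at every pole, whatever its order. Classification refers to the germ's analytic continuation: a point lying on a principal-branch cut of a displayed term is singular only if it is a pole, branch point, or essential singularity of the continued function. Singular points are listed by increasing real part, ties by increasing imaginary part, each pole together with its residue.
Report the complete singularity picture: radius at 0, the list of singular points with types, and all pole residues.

Branch term (16/15)*log(1 - μ/(-4)): its argument vanishes at μ = -4, a logarithmic branch point, modulus 4.
The radius of convergence is the smallest modulus among the singular points: 4.

Radius of convergence at 0: 4.
At -4: a logarithmic branch point.


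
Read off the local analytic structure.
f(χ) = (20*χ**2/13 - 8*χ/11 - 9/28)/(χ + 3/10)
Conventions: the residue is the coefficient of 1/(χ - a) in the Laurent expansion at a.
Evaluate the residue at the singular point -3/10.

At the order-1 pole -3/10 set g(χ) = (χ - (-3/10))*f(χ) = 20*χ**2/13 - 8*χ/11 - 9/28.
Simple pole: residue = g(a) at a = -3/10, which is 141/4004.

The residue is 141/4004.


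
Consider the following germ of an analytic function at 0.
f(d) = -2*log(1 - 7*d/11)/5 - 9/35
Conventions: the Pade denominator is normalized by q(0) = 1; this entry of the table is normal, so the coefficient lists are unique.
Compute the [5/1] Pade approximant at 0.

The Pade approximant has numerator coefficients [-9/35, 43/110, -98/1815, -343/39930, -2401/1317690, -16807/48315300]; denominator coefficients [1, -35/66].

Taylor coefficients needed (expand at 0): a_0 = -9/35, a_1 = 14/55, a_2 = 49/605, a_3 = 686/19965, a_4 = 2401/146410, a_5 = 33614/4026275, a_6 = 117649/26573415.
Write the denominator as Q(d) = 1 + q1*d. Requiring Q*f - P = O(d^7) with deg P <= 5 kills the coefficients of d^6..d^6 in Q*f:
  d^6: a_6 + q1*a_5 = 0, i.e. 117649/26573415 + (33614/4026275)*q1 = 0.
Solving this linear system: q1 = -35/66.
The numerator is Q*f truncated at degree 5: P0 = a_0 = -9/35; P1 = a_1 + q1*a_0 = 43/110; P2 = a_2 + q1*a_1 = -98/1815; P3 = a_3 + q1*a_2 = -343/39930; P4 = a_4 + q1*a_3 = -2401/1317690; P5 = a_5 + q1*a_4 = -16807/48315300.


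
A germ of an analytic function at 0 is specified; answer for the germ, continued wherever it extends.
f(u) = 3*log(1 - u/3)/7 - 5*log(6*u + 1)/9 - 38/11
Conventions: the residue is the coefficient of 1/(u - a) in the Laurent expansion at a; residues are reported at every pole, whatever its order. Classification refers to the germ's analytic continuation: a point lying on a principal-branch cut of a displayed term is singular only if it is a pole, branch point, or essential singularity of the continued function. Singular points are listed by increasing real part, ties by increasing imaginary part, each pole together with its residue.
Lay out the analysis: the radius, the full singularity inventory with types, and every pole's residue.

Branch term (-5/9)*log(1 - u/(-1/6)): its argument vanishes at u = -1/6, a logarithmic branch point, modulus 1/6.
Branch term (3/7)*log(1 - u/(3)): its argument vanishes at u = 3, a logarithmic branch point, modulus 3.
The radius of convergence is the smallest modulus among the singular points: 1/6.
List the singular points by increasing real part (a conjugate pair: the negative imaginary part first).

Radius of convergence at 0: 1/6.
At -1/6: a logarithmic branch point.
At 3: a logarithmic branch point.


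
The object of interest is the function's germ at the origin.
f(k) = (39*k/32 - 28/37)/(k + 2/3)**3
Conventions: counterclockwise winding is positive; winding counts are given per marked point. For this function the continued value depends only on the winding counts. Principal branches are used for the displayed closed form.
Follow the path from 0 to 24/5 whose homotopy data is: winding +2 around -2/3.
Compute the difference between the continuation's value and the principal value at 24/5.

The function is rational, hence single-valued: continuing it around any pole returns the same value, so the difference is 0.

Continued minus principal equals 0.


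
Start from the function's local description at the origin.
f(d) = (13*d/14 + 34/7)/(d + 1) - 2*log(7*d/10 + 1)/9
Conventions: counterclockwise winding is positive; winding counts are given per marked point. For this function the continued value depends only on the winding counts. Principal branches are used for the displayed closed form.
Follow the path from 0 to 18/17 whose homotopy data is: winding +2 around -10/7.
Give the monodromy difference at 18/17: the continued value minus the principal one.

Continued minus principal equals -(8/9)*pi*i.

The rational part is single-valued and drops out of the difference; each branch term changes only by its own monodromy.
(-2/9)*log(1 - d/(-10/7)): each positive loop around -10/7 adds 2*pi*i to the log, so winding +2 contributes (-2/9)*(2)*2*pi*i = -(8/9)*pi*i.
Summing the contributions at d = 18/17 gives -(8/9)*pi*i.


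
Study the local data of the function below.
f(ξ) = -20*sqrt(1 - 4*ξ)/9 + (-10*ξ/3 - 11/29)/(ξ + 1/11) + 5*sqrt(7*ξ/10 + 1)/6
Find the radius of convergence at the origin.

Denominator factor (ξ + 1/11): pole of order 1 at -1/11, modulus 1/11.
Branch term (-20/9)*sqrt(1 - ξ/(1/4)): its argument vanishes at ξ = 1/4, a square-root branch point, modulus 1/4.
Branch term (5/6)*sqrt(1 - ξ/(-10/7)): its argument vanishes at ξ = -10/7, a square-root branch point, modulus 10/7.
The radius of convergence is the smallest modulus among the singular points: 1/11.

The radius of convergence is 1/11.


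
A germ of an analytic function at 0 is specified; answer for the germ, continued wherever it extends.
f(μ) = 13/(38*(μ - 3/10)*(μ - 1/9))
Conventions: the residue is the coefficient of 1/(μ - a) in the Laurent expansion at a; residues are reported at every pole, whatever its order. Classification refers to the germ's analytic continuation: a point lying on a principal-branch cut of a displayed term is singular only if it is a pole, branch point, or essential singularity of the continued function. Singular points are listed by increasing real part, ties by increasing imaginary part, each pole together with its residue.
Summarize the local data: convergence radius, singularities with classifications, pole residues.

Denominator factor (μ - 1/9): pole of order 1 at 1/9, modulus 1/9.
Denominator factor (μ - 3/10): pole of order 1 at 3/10, modulus 3/10.
The radius of convergence is the smallest modulus among the singular points: 1/9.
At the order-1 pole 1/9 set g(μ) = (μ - (1/9))*f(μ) = 13/(38*(μ - 3/10)).
Simple pole: residue = g(a) at a = 1/9, which is -585/323.
At the order-1 pole 3/10 set g(μ) = (μ - (3/10))*f(μ) = 13/(38*(μ - 1/9)).
Simple pole: residue = g(a) at a = 3/10, which is 585/323.
List the singular points by increasing real part (a conjugate pair: the negative imaginary part first).

Radius of convergence at 0: 1/9.
At 1/9: a pole of order 1; residue -585/323.
At 3/10: a pole of order 1; residue 585/323.
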